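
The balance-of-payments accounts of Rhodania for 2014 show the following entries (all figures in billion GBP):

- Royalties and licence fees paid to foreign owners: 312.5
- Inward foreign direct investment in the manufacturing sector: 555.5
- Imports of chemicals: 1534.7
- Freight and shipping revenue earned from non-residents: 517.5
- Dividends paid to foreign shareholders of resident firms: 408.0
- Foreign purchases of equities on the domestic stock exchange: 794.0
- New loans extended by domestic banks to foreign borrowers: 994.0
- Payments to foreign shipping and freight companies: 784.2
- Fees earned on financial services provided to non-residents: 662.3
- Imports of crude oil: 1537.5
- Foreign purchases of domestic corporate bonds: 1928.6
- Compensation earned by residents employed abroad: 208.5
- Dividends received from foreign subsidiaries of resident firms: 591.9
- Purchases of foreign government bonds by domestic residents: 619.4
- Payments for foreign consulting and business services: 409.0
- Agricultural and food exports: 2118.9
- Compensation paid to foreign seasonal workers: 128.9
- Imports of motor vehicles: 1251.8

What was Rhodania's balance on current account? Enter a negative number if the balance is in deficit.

Goods: -1537.5 - 1251.8 + 2118.9 - 1534.7 = -2205.1
Services: -409.0 - 312.5 + 517.5 - 784.2 + 662.3 = -325.9
Primary income: -128.9 + 208.5 - 408.0 + 591.9 = 263.5
Current account = (-2205.1) + (-325.9) + 263.5 = -2267.5
(Excluded from the current account — financial account: inward foreign direct investment in the manufacturing sector 555.5, foreign purchases of equities on the domestic stock exchange 794.0, new loans extended by domestic banks to foreign borrowers 994.0, foreign purchases of domestic corporate bonds 1928.6, purchases of foreign government bonds by domestic residents 619.4.)

-2267.5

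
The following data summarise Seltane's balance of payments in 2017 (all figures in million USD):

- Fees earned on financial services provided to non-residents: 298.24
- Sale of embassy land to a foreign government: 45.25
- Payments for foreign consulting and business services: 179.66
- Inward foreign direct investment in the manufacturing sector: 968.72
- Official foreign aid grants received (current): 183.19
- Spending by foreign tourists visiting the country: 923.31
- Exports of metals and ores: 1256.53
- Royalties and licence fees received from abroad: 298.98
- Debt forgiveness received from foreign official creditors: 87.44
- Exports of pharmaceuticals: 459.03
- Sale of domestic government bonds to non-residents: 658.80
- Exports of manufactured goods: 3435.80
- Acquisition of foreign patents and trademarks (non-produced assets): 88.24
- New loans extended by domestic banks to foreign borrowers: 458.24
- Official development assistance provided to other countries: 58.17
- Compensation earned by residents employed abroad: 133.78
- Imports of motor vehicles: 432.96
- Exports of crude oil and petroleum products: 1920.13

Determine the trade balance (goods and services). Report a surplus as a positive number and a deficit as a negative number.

7979.40

Goods: 1256.53 - 432.96 + 1920.13 + 459.03 + 3435.80 = 6638.53
Services: 923.31 + 298.24 + 298.98 - 179.66 = 1340.87
Trade balance = 6638.53 + 1340.87 = 7979.40
(Excluded from the trade balance — capital account: sale of embassy land to a foreign government 45.25, debt forgiveness received from foreign official creditors 87.44, acquisition of foreign patents and trademarks (non-produced assets) 88.24; financial account: inward foreign direct investment in the manufacturing sector 968.72, sale of domestic government bonds to non-residents 658.80, new loans extended by domestic banks to foreign borrowers 458.24; secondary income: official foreign aid grants received (current) 183.19, official development assistance provided to other countries 58.17; primary income: compensation earned by residents employed abroad 133.78.)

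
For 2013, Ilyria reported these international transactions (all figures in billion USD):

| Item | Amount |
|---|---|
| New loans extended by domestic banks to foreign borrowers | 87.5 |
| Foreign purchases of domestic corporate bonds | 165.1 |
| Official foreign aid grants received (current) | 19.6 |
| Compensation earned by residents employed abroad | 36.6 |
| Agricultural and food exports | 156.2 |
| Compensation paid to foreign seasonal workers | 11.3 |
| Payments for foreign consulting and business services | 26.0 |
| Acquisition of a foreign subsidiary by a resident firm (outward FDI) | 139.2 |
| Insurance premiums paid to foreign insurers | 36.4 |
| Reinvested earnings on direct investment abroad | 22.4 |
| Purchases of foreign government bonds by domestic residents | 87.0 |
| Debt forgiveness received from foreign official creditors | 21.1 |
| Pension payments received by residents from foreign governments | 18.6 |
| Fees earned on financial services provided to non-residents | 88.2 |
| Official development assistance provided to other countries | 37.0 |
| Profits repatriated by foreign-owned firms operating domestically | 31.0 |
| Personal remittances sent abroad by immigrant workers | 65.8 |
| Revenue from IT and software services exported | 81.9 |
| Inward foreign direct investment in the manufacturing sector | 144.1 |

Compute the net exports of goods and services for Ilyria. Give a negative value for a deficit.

Goods: 156.2
Services: 88.2 + 81.9 - 36.4 - 26.0 = 107.7
Trade balance = 156.2 + 107.7 = 263.9
(Excluded from the trade balance — financial account: new loans extended by domestic banks to foreign borrowers 87.5, foreign purchases of domestic corporate bonds 165.1, acquisition of a foreign subsidiary by a resident firm (outward FDI) 139.2, purchases of foreign government bonds by domestic residents 87.0, inward foreign direct investment in the manufacturing sector 144.1; secondary income: official foreign aid grants received (current) 19.6, pension payments received by residents from foreign governments 18.6, official development assistance provided to other countries 37.0, personal remittances sent abroad by immigrant workers 65.8; primary income: compensation earned by residents employed abroad 36.6, compensation paid to foreign seasonal workers 11.3, reinvested earnings on direct investment abroad 22.4, profits repatriated by foreign-owned firms operating domestically 31.0; capital account: debt forgiveness received from foreign official creditors 21.1.)

263.9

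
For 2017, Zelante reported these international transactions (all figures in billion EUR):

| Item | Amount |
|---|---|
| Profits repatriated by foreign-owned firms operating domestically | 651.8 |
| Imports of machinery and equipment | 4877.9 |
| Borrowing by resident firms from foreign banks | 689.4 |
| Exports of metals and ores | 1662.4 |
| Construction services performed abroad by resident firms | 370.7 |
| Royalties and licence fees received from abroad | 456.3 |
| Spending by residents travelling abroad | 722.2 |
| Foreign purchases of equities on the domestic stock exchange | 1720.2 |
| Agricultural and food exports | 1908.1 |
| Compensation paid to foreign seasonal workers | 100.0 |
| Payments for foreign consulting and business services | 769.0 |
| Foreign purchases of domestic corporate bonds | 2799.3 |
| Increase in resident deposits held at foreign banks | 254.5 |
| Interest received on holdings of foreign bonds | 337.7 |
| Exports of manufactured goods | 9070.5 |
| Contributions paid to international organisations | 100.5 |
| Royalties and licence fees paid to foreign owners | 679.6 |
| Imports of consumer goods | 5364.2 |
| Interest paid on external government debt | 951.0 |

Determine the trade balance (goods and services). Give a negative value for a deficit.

Goods: 1662.4 - 5364.2 - 4877.9 + 1908.1 + 9070.5 = 2398.9
Services: -679.6 + 456.3 + 370.7 - 722.2 - 769.0 = -1343.8
Trade balance = 2398.9 + (-1343.8) = 1055.1
(Excluded from the trade balance — primary income: profits repatriated by foreign-owned firms operating domestically 651.8, compensation paid to foreign seasonal workers 100.0, interest received on holdings of foreign bonds 337.7, interest paid on external government debt 951.0; financial account: borrowing by resident firms from foreign banks 689.4, foreign purchases of equities on the domestic stock exchange 1720.2, foreign purchases of domestic corporate bonds 2799.3, increase in resident deposits held at foreign banks 254.5; secondary income: contributions paid to international organisations 100.5.)

1055.1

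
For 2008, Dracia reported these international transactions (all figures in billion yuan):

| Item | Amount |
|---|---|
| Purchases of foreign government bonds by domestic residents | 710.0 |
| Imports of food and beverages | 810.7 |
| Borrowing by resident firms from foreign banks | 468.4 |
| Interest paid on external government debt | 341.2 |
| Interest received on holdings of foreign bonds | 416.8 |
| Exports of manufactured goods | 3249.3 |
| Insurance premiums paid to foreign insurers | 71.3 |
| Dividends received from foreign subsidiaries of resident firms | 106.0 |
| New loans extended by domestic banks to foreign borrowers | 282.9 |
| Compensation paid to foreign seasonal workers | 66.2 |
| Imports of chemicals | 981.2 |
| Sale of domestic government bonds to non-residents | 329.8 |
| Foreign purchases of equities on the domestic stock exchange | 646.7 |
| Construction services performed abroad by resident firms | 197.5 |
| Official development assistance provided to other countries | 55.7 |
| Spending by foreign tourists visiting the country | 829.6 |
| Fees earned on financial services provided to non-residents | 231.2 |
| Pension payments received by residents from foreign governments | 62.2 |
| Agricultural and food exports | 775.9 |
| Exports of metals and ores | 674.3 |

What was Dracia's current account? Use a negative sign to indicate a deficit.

4216.5

Goods: 3249.3 - 981.2 + 674.3 - 810.7 + 775.9 = 2907.6
Services: 231.2 + 197.5 - 71.3 + 829.6 = 1187.0
Primary income: -66.2 + 106.0 + 416.8 - 341.2 = 115.4
Secondary income: 62.2 - 55.7 = 6.5
Current account = 2907.6 + 1187.0 + 115.4 + 6.5 = 4216.5
(Excluded from the current account — financial account: purchases of foreign government bonds by domestic residents 710.0, borrowing by resident firms from foreign banks 468.4, new loans extended by domestic banks to foreign borrowers 282.9, sale of domestic government bonds to non-residents 329.8, foreign purchases of equities on the domestic stock exchange 646.7.)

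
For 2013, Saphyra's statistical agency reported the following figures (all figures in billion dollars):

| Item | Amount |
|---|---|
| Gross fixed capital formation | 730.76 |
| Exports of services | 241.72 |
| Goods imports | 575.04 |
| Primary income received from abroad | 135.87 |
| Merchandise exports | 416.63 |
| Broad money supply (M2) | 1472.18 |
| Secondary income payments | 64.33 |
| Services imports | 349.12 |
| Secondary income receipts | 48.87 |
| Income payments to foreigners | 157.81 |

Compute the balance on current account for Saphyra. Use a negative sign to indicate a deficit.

Goods balance = 416.63 - 575.04 = -158.41
Services balance = 241.72 - 349.12 = -107.40
Trade balance (goods + services) = -158.41 + (-107.40) = -265.81
Net primary income = 135.87 - 157.81 = -21.94
Net secondary income = 48.87 - 64.33 = -15.46
Current account = -265.81 + (-21.94) + (-15.46) = -303.21

-303.21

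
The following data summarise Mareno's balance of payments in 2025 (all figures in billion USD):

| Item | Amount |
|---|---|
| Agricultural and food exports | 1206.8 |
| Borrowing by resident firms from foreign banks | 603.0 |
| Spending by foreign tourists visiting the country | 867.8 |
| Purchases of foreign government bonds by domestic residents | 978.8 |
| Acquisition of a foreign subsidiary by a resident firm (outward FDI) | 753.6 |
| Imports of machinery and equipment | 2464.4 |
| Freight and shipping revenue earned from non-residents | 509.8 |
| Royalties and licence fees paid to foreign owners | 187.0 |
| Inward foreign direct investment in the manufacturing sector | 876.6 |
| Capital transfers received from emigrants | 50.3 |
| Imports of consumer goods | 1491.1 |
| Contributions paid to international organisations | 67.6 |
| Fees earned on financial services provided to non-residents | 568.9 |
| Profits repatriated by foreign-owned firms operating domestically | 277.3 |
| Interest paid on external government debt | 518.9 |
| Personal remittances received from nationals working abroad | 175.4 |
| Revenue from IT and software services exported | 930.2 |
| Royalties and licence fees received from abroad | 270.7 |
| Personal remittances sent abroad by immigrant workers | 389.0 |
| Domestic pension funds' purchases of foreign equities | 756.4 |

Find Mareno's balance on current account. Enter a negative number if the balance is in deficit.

-865.7

Goods: -2464.4 + 1206.8 - 1491.1 = -2748.7
Services: 270.7 - 187.0 + 930.2 + 867.8 + 568.9 + 509.8 = 2960.4
Primary income: -518.9 - 277.3 = -796.2
Secondary income: -67.6 - 389.0 + 175.4 = -281.2
Current account = (-2748.7) + 2960.4 + (-796.2) + (-281.2) = -865.7
(Excluded from the current account — financial account: borrowing by resident firms from foreign banks 603.0, purchases of foreign government bonds by domestic residents 978.8, acquisition of a foreign subsidiary by a resident firm (outward FDI) 753.6, inward foreign direct investment in the manufacturing sector 876.6, domestic pension funds' purchases of foreign equities 756.4; capital account: capital transfers received from emigrants 50.3.)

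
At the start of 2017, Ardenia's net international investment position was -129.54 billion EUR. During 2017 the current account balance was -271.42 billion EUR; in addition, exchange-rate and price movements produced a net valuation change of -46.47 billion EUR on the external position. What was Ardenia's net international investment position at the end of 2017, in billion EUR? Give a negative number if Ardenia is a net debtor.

Change in NIIP = current account + net valuation change = -271.42 + (-46.47) = -317.89
End-of-year NIIP = -129.54 + (-317.89) = -447.43

-447.43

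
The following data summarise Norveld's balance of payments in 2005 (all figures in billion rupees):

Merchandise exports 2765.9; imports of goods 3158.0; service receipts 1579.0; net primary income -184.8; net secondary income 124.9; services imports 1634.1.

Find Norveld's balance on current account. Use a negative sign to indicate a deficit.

-507.1

Goods balance = 2765.9 - 3158.0 = -392.1
Services balance = 1579.0 - 1634.1 = -55.1
Trade balance (goods + services) = -392.1 + (-55.1) = -447.2
Net primary income = -184.8
Net secondary income = 124.9
Current account = -447.2 + (-184.8) + 124.9 = -507.1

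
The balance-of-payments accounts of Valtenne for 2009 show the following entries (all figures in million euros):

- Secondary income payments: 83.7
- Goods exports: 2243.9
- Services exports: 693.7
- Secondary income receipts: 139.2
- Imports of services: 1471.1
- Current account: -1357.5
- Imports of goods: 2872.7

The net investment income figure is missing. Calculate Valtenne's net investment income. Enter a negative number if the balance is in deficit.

-6.8

Current account = goods balance + services balance + net primary income + net secondary income
Sum of the known components = -1350.7
Net investment income = CA - (known components) = -1357.5 - (-1350.7) = -6.8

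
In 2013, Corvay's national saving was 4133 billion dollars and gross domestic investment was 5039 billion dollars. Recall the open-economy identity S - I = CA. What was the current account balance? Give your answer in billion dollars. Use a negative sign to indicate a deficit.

S - I = CA (net lending to the rest of the world).
CA = S - I = 4133 - 5039 = -906

-906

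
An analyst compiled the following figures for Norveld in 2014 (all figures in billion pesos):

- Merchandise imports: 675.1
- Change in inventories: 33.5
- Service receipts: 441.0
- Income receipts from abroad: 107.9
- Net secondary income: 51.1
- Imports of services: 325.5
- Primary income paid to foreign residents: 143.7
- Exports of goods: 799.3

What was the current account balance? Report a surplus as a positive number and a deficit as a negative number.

255.0

Goods balance = 799.3 - 675.1 = 124.2
Services balance = 441.0 - 325.5 = 115.5
Trade balance (goods + services) = 124.2 + 115.5 = 239.7
Net primary income = 107.9 - 143.7 = -35.8
Net secondary income = 51.1
Current account = 239.7 + (-35.8) + 51.1 = 255.0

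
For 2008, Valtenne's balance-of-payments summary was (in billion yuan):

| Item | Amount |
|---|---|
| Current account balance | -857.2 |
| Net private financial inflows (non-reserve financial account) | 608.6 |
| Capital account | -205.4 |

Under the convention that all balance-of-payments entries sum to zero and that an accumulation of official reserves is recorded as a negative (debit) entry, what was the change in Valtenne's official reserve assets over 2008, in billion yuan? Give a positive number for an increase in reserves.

Official reserve transactions balance = -((-857.2) + (-205.4) + 608.6) = 454.0
An accumulation of reserves is recorded as a debit (negative entry), so the change in the stock of reserves is the negative of that balance.
Change in official reserves = -(454.0) = -454.0

-454.0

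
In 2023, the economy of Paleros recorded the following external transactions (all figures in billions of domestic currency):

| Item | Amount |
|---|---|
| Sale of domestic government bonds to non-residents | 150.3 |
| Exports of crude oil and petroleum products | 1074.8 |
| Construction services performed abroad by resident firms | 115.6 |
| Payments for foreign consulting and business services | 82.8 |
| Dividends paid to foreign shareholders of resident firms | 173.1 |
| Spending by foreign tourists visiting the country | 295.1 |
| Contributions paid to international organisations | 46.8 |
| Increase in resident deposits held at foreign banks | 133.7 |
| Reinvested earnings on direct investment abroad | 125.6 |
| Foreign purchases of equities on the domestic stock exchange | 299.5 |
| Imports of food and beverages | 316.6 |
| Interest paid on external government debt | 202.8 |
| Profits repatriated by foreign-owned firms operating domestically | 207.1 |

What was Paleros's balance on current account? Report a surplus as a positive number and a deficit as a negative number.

Goods: -316.6 + 1074.8 = 758.2
Services: 295.1 - 82.8 + 115.6 = 327.9
Primary income: 125.6 - 207.1 - 202.8 - 173.1 = -457.4
Secondary income: -46.8
Current account = 758.2 + 327.9 + (-457.4) + (-46.8) = 581.9
(Excluded from the current account — financial account: sale of domestic government bonds to non-residents 150.3, increase in resident deposits held at foreign banks 133.7, foreign purchases of equities on the domestic stock exchange 299.5.)

581.9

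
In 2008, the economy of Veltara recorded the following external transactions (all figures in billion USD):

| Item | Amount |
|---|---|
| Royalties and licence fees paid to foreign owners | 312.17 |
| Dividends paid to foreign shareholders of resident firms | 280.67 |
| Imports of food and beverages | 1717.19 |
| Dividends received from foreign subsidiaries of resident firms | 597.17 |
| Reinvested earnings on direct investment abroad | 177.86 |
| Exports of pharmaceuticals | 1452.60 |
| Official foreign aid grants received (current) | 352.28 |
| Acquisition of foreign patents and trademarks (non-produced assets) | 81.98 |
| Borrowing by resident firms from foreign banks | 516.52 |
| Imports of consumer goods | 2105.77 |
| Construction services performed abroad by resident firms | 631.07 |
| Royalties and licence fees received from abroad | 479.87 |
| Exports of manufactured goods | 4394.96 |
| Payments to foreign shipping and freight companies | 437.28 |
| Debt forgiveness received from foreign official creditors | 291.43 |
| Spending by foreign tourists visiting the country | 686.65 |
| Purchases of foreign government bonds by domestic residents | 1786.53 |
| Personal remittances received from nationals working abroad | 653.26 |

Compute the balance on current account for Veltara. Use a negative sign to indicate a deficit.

4572.64

Goods: -2105.77 + 4394.96 - 1717.19 + 1452.60 = 2024.60
Services: -312.17 + 631.07 + 686.65 - 437.28 + 479.87 = 1048.14
Primary income: 597.17 + 177.86 - 280.67 = 494.36
Secondary income: 653.26 + 352.28 = 1005.54
Current account = 2024.60 + 1048.14 + 494.36 + 1005.54 = 4572.64
(Excluded from the current account — capital account: acquisition of foreign patents and trademarks (non-produced assets) 81.98, debt forgiveness received from foreign official creditors 291.43; financial account: borrowing by resident firms from foreign banks 516.52, purchases of foreign government bonds by domestic residents 1786.53.)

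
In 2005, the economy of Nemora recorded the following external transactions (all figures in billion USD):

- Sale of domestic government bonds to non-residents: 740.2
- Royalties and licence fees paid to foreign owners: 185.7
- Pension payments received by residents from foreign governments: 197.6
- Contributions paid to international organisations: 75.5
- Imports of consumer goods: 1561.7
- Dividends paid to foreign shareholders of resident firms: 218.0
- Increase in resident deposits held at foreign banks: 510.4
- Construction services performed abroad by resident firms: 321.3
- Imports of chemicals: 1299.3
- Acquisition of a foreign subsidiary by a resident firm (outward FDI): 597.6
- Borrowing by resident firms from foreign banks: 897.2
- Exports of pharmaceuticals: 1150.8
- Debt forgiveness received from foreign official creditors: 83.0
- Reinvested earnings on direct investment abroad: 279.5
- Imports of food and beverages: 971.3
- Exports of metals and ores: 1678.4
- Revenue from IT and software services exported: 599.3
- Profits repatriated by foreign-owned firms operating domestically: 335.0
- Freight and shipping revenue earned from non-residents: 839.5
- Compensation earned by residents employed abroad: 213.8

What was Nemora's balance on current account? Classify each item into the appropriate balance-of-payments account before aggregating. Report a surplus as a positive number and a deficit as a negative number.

Goods: 1678.4 - 971.3 - 1299.3 - 1561.7 + 1150.8 = -1003.1
Services: 839.5 + 321.3 - 185.7 + 599.3 = 1574.4
Primary income: 279.5 - 218.0 + 213.8 - 335.0 = -59.7
Secondary income: -75.5 + 197.6 = 122.1
Current account = (-1003.1) + 1574.4 + (-59.7) + 122.1 = 633.7
(Excluded from the current account — financial account: sale of domestic government bonds to non-residents 740.2, increase in resident deposits held at foreign banks 510.4, acquisition of a foreign subsidiary by a resident firm (outward FDI) 597.6, borrowing by resident firms from foreign banks 897.2; capital account: debt forgiveness received from foreign official creditors 83.0.)

633.7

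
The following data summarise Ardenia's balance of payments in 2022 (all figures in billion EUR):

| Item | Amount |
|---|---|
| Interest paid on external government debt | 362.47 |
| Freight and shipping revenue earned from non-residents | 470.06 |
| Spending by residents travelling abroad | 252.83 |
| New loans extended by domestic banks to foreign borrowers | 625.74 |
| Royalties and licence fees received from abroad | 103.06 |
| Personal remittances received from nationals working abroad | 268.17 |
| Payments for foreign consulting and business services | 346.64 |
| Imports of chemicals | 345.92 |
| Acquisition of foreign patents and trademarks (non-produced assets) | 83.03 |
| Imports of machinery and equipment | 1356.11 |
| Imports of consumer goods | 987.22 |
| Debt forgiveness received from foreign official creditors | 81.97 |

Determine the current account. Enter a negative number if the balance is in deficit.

Goods: -345.92 - 987.22 - 1356.11 = -2689.25
Services: -346.64 + 103.06 + 470.06 - 252.83 = -26.35
Primary income: -362.47
Secondary income: 268.17
Current account = (-2689.25) + (-26.35) + (-362.47) + 268.17 = -2809.90
(Excluded from the current account — financial account: new loans extended by domestic banks to foreign borrowers 625.74; capital account: acquisition of foreign patents and trademarks (non-produced assets) 83.03, debt forgiveness received from foreign official creditors 81.97.)

-2809.90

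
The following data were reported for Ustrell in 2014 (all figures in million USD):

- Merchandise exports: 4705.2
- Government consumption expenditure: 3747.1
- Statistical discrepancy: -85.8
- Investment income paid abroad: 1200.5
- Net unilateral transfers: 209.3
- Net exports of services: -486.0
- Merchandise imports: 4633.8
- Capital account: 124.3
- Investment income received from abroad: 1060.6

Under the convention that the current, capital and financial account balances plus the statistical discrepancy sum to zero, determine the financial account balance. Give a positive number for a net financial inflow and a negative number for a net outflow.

Goods balance = 4705.2 - 4633.8 = 71.4
Services balance = -486.0
Trade balance (goods + services) = 71.4 + (-486.0) = -414.6
Net primary income = 1060.6 - 1200.5 = -139.9
Net secondary income = 209.3
Current account = -414.6 + (-139.9) + 209.3 = -345.2
Financial account = -(-345.2 + 124.3 + (-85.8)) = 306.7

306.7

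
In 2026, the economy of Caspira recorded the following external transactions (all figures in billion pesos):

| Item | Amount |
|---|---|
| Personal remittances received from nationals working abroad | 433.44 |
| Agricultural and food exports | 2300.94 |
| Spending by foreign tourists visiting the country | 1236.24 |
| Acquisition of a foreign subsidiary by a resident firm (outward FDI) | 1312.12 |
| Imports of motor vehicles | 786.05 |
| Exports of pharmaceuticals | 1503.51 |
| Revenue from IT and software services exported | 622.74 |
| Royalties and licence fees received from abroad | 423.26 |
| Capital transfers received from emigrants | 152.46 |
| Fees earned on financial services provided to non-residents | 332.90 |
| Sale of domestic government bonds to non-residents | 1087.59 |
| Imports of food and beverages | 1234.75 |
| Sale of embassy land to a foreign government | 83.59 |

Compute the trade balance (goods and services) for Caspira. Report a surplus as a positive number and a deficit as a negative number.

4398.79

Goods: -786.05 + 2300.94 + 1503.51 - 1234.75 = 1783.65
Services: 332.90 + 1236.24 + 423.26 + 622.74 = 2615.14
Trade balance = 1783.65 + 2615.14 = 4398.79
(Excluded from the trade balance — secondary income: personal remittances received from nationals working abroad 433.44; financial account: acquisition of a foreign subsidiary by a resident firm (outward FDI) 1312.12, sale of domestic government bonds to non-residents 1087.59; capital account: capital transfers received from emigrants 152.46, sale of embassy land to a foreign government 83.59.)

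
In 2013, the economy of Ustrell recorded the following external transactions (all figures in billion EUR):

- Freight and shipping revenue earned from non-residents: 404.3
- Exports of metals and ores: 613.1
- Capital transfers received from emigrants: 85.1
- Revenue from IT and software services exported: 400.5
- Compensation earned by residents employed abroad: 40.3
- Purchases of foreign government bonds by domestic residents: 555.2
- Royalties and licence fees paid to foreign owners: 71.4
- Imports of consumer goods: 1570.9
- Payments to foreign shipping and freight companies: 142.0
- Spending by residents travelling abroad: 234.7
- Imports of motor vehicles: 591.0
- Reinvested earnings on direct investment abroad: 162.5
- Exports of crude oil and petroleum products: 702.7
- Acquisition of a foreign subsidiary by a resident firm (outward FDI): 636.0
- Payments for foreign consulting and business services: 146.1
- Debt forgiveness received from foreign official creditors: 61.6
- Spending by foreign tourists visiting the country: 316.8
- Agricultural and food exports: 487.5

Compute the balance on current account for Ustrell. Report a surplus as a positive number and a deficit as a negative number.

371.6

Goods: 702.7 + 613.1 - 591.0 - 1570.9 + 487.5 = -358.6
Services: -234.7 + 404.3 - 146.1 - 142.0 - 71.4 + 316.8 + 400.5 = 527.4
Primary income: 40.3 + 162.5 = 202.8
Current account = (-358.6) + 527.4 + 202.8 = 371.6
(Excluded from the current account — capital account: capital transfers received from emigrants 85.1, debt forgiveness received from foreign official creditors 61.6; financial account: purchases of foreign government bonds by domestic residents 555.2, acquisition of a foreign subsidiary by a resident firm (outward FDI) 636.0.)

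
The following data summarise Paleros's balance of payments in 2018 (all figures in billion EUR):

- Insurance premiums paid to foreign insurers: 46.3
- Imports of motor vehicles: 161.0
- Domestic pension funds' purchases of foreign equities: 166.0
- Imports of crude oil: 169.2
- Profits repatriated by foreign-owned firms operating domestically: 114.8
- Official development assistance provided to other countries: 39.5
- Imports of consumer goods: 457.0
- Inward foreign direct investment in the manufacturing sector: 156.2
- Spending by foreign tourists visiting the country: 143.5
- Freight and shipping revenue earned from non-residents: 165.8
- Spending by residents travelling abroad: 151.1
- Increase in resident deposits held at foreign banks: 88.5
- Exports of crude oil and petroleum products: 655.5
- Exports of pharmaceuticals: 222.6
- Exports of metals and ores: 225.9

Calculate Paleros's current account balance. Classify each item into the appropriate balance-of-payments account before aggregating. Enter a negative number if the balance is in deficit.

Goods: 222.6 - 169.2 - 161.0 + 225.9 - 457.0 + 655.5 = 316.8
Services: -151.1 + 143.5 + 165.8 - 46.3 = 111.9
Primary income: -114.8
Secondary income: -39.5
Current account = 316.8 + 111.9 + (-114.8) + (-39.5) = 274.4
(Excluded from the current account — financial account: domestic pension funds' purchases of foreign equities 166.0, inward foreign direct investment in the manufacturing sector 156.2, increase in resident deposits held at foreign banks 88.5.)

274.4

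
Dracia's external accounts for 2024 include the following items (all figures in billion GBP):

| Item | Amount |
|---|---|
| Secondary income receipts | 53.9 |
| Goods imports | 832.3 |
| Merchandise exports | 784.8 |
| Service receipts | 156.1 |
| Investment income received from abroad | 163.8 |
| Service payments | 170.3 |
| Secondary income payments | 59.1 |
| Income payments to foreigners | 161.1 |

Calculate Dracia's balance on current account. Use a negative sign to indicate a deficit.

-64.2

Goods balance = 784.8 - 832.3 = -47.5
Services balance = 156.1 - 170.3 = -14.2
Trade balance (goods + services) = -47.5 + (-14.2) = -61.7
Net primary income = 163.8 - 161.1 = 2.7
Net secondary income = 53.9 - 59.1 = -5.2
Current account = -61.7 + 2.7 + (-5.2) = -64.2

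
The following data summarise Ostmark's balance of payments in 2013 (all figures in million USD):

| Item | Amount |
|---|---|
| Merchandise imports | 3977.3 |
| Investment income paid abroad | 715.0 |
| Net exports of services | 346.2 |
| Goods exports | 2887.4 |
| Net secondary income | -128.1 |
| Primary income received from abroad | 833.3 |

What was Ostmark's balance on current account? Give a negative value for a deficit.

-753.5

Goods balance = 2887.4 - 3977.3 = -1089.9
Services balance = 346.2
Trade balance (goods + services) = -1089.9 + 346.2 = -743.7
Net primary income = 833.3 - 715.0 = 118.3
Net secondary income = -128.1
Current account = -743.7 + 118.3 + (-128.1) = -753.5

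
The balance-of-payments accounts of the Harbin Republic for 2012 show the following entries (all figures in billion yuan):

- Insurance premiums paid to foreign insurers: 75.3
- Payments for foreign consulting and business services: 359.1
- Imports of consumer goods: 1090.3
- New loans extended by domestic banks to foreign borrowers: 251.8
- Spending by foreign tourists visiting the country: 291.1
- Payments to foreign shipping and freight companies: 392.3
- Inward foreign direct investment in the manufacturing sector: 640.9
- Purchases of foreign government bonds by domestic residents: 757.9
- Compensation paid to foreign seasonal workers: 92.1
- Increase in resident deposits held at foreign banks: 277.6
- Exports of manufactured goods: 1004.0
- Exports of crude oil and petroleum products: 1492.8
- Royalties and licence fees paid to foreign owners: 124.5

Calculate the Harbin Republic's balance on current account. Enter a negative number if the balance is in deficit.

654.3

Goods: -1090.3 + 1004.0 + 1492.8 = 1406.5
Services: -392.3 - 75.3 - 359.1 - 124.5 + 291.1 = -660.1
Primary income: -92.1
Current account = 1406.5 + (-660.1) + (-92.1) = 654.3
(Excluded from the current account — financial account: new loans extended by domestic banks to foreign borrowers 251.8, inward foreign direct investment in the manufacturing sector 640.9, purchases of foreign government bonds by domestic residents 757.9, increase in resident deposits held at foreign banks 277.6.)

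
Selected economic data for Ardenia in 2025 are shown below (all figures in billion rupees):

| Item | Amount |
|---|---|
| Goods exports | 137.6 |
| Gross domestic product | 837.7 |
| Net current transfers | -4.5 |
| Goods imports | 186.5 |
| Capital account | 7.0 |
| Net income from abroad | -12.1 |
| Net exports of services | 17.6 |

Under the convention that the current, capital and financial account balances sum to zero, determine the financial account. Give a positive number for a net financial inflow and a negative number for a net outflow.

Goods balance = 137.6 - 186.5 = -48.9
Services balance = 17.6
Trade balance (goods + services) = -48.9 + 17.6 = -31.3
Net primary income = -12.1
Net secondary income = -4.5
Current account = -31.3 + (-12.1) + (-4.5) = -47.9
Financial account = -(-47.9 + 7.0) = 40.9

40.9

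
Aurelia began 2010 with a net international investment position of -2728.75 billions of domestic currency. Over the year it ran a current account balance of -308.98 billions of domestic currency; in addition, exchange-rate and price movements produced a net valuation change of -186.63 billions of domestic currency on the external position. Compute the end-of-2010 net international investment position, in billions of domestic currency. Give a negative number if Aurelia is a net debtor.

-3224.36

Change in NIIP = current account + net valuation change = -308.98 + (-186.63) = -495.61
End-of-year NIIP = -2728.75 + (-495.61) = -3224.36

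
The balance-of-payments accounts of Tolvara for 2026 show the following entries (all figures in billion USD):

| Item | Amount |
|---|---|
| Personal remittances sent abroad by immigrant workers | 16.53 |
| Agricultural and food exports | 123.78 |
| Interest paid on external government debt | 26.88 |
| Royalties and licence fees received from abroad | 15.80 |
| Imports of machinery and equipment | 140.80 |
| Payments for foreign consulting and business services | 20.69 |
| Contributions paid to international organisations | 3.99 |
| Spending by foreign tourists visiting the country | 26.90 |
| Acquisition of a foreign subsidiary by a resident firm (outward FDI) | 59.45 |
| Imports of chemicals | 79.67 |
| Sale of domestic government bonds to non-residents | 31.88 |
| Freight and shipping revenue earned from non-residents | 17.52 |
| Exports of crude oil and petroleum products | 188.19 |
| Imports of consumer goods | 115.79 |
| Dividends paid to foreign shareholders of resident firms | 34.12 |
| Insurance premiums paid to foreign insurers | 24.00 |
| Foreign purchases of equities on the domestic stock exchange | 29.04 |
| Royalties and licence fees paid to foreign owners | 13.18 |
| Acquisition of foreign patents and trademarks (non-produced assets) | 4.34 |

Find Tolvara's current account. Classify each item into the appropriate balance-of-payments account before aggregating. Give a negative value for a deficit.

-103.46

Goods: 188.19 - 115.79 - 140.80 + 123.78 - 79.67 = -24.29
Services: 26.90 - 24.00 - 20.69 - 13.18 + 15.80 + 17.52 = 2.35
Primary income: -26.88 - 34.12 = -61.00
Secondary income: -3.99 - 16.53 = -20.52
Current account = (-24.29) + 2.35 + (-61.00) + (-20.52) = -103.46
(Excluded from the current account — financial account: acquisition of a foreign subsidiary by a resident firm (outward FDI) 59.45, sale of domestic government bonds to non-residents 31.88, foreign purchases of equities on the domestic stock exchange 29.04; capital account: acquisition of foreign patents and trademarks (non-produced assets) 4.34.)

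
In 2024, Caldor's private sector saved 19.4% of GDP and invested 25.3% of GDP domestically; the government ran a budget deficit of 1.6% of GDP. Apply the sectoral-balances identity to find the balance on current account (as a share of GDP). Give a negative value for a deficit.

By the sectoral-balances identity, CA = (S_private - I) + (T - G).
Private balance = 19.4 - 25.3 = -5.9
Government balance (T - G) = -1.6
CA = -5.9 + (-1.6) = -7.5

-7.5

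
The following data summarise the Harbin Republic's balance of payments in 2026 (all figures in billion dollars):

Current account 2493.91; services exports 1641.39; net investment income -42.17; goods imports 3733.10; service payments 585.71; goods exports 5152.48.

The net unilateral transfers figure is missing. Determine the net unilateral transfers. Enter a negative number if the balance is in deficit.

61.02

Current account = goods balance + services balance + net primary income + net secondary income
Sum of the known components = 2432.89
Net unilateral transfers = CA - (known components) = 2493.91 - 2432.89 = 61.02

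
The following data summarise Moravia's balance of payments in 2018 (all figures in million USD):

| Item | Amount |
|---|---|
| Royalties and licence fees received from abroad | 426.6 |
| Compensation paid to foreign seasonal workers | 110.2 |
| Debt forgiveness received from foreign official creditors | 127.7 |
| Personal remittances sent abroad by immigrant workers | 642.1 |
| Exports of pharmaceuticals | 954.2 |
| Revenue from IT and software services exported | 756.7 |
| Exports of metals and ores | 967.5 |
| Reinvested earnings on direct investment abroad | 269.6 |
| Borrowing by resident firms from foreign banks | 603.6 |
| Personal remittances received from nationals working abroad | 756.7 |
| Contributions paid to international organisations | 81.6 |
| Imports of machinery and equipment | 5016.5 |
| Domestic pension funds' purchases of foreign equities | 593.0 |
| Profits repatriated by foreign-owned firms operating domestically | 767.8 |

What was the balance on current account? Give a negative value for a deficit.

-2486.9

Goods: 967.5 - 5016.5 + 954.2 = -3094.8
Services: 756.7 + 426.6 = 1183.3
Primary income: 269.6 - 767.8 - 110.2 = -608.4
Secondary income: -642.1 - 81.6 + 756.7 = 33.0
Current account = (-3094.8) + 1183.3 + (-608.4) + 33.0 = -2486.9
(Excluded from the current account — capital account: debt forgiveness received from foreign official creditors 127.7; financial account: borrowing by resident firms from foreign banks 603.6, domestic pension funds' purchases of foreign equities 593.0.)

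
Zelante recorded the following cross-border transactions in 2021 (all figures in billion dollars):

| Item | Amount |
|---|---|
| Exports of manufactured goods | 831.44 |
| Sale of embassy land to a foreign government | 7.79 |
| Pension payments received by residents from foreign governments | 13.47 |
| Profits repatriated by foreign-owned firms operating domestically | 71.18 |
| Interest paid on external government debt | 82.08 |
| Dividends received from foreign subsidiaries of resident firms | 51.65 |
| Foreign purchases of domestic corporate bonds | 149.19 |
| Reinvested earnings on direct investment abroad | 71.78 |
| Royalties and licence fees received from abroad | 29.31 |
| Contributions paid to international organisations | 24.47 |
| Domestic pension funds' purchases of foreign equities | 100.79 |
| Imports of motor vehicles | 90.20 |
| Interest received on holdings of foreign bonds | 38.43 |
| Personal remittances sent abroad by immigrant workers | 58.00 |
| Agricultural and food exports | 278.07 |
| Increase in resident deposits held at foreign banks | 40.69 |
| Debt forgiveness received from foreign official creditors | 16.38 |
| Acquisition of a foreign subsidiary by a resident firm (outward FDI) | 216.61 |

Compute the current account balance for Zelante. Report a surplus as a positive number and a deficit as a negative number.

Goods: 831.44 - 90.20 + 278.07 = 1019.31
Services: 29.31
Primary income: 51.65 - 71.18 + 71.78 - 82.08 + 38.43 = 8.60
Secondary income: -24.47 - 58.00 + 13.47 = -69.00
Current account = 1019.31 + 29.31 + 8.60 + (-69.00) = 988.22
(Excluded from the current account — capital account: sale of embassy land to a foreign government 7.79, debt forgiveness received from foreign official creditors 16.38; financial account: foreign purchases of domestic corporate bonds 149.19, domestic pension funds' purchases of foreign equities 100.79, increase in resident deposits held at foreign banks 40.69, acquisition of a foreign subsidiary by a resident firm (outward FDI) 216.61.)

988.22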